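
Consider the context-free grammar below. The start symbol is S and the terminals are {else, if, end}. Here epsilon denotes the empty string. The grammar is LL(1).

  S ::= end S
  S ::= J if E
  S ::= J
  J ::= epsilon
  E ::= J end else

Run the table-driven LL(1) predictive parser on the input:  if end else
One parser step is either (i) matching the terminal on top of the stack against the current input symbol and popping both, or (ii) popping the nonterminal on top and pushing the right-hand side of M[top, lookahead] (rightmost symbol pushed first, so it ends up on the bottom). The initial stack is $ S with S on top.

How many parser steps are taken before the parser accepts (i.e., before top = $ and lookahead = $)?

7

     Stack         Input          Action
  1  $ S           if end else $  expand S ::= J if E
  2  $ E if J      if end else $  expand J ::= epsilon
  3  $ E if        if end else $  match if
  4  $ E           end else $     expand E ::= J end else
  5  $ else end J  end else $     expand J ::= epsilon
  6  $ else end    end else $     match end
  7  $ else        else $         match else
Accept reached after 7 steps.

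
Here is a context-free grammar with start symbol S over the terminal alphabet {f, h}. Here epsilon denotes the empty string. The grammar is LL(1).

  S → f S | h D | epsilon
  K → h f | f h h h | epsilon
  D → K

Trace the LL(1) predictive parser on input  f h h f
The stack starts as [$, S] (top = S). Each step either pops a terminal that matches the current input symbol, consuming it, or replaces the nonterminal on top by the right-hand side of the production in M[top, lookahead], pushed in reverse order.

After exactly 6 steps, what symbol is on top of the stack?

h

step 1: stack=$ S  input=f h h f $  — expand S → f S
step 2: stack=$ S f  input=f h h f $  — match f
step 3: stack=$ S  input=h h f $  — expand S → h D
step 4: stack=$ D h  input=h h f $  — match h
step 5: stack=$ D  input=h f $  — expand D → K
step 6: stack=$ K  input=h f $  — expand K → h f
Stack after step 6: $ f h (top = h).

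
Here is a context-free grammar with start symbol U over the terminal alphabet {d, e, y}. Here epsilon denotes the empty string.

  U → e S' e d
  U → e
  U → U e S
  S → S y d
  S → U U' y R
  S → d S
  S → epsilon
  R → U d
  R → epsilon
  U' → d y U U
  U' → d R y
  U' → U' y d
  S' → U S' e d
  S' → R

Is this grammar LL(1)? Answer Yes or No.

FIRST(U) = {e}
FIRST(S) = {epsilon, d, e, y}
FIRST(R) = {epsilon, e}
FIRST(U') = {d}
FIRST(S') = {epsilon, e}
FOLLOW(U) = {$, d, e, y}
FOLLOW(S) = {$, d, e, y}
FOLLOW(R) = {$, d, e, y}
FOLLOW(U') = {y}
FOLLOW(S') = {e}
Cell M[R, e] receives both R → U d and R → epsilon — the grammar is not LL(1).

No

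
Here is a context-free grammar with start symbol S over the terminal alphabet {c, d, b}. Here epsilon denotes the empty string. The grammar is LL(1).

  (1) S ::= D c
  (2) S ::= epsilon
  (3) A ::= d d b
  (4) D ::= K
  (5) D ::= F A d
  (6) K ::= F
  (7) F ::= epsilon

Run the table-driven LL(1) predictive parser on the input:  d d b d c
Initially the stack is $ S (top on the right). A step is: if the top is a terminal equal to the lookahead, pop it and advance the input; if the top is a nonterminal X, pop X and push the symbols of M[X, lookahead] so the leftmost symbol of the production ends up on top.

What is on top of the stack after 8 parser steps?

c

step 1: stack=$ S  input=d d b d c $  — expand S ::= D c
step 2: stack=$ c D  input=d d b d c $  — expand D ::= F A d
step 3: stack=$ c d A F  input=d d b d c $  — expand F ::= epsilon
step 4: stack=$ c d A  input=d d b d c $  — expand A ::= d d b
step 5: stack=$ c d b d d  input=d d b d c $  — match d
step 6: stack=$ c d b d  input=d b d c $  — match d
step 7: stack=$ c d b  input=b d c $  — match b
step 8: stack=$ c d  input=d c $  — match d
Stack after step 8: $ c (top = c).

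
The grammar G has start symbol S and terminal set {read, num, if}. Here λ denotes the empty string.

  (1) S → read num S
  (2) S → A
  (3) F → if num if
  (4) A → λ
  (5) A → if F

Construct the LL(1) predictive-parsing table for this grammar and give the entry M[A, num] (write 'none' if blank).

FIRST(F): from F→if num if we get {if}. So FIRST(F) = {if}.
FIRST(A): from A→λ we get {λ}; from A→if F we get {if}. So FIRST(A) = {λ, if}.
FIRST(S): from S→read num S we get {read}; from S→A we get {λ, if}. So FIRST(S) = {λ, if, read}.
FOLLOW(S) includes $ since S is the start symbol.
FOLLOW(S): in S→read num S, the suffix after S is empty (adds nothing new). Thus FOLLOW(S) = {$}.
FOLLOW(A): in S→A, the suffix after A is empty, so FOLLOW(A) ⊇ FOLLOW(S) = {$}. Thus FOLLOW(A) = {$}.
For A → λ: FIRST(λ) = {λ}, so it goes in M[A, t] for t ∈ {}; since λ ∈ FIRST, also for every t ∈ FOLLOW(A) = {$}.
For A → if F: FIRST(if F) = {if}, so it goes in M[A, t] for t ∈ {if}.
None of these place a production in M[A, num].

none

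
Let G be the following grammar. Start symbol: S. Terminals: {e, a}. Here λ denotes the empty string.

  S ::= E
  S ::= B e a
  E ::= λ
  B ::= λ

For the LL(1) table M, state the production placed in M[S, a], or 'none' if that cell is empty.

none

FIRST(E) = {λ}
FIRST(B) = {λ}
FIRST(S) = {λ, e}  (via E, B e a)
FOLLOW(S) includes $ since S is the start symbol.
FOLLOW(S): S appears on no right-hand side. Thus FOLLOW(S) = {$}.
For S ::= E: FIRST(E) = {λ}, so it goes in M[S, t] for t ∈ {}; since λ ∈ FIRST, also for every t ∈ FOLLOW(S) = {$}.
For S ::= B e a: FIRST(B e a) = {e}, so it goes in M[S, t] for t ∈ {e}.
None of these place a production in M[S, a].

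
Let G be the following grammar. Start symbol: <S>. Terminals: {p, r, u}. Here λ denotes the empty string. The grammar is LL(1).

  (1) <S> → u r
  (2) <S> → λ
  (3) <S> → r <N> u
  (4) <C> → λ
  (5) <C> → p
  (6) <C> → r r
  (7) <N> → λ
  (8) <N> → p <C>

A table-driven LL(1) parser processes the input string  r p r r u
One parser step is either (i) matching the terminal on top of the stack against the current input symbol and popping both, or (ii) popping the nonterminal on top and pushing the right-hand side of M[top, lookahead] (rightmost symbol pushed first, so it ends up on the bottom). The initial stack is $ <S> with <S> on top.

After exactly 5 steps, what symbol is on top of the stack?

step 1: stack=$ <S>  input=r p r r u $  — expand <S> → r <N> u
step 2: stack=$ u <N> r  input=r p r r u $  — match r
step 3: stack=$ u <N>  input=p r r u $  — expand <N> → p <C>
step 4: stack=$ u <C> p  input=p r r u $  — match p
step 5: stack=$ u <C>  input=r r u $  — expand <C> → r r
Stack after step 5: $ u r r (top = r).

r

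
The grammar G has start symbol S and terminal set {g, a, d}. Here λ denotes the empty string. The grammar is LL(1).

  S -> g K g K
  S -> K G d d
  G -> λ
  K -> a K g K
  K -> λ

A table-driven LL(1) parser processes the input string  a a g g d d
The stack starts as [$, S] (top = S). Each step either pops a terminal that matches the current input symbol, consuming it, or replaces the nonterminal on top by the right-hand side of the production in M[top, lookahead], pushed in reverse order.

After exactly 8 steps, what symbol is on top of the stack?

g

     Stack                Input          Action
  1  $ S                  a a g g d d $  expand S -> K G d d
  2  $ d d G K            a a g g d d $  expand K -> a K g K
  3  $ d d G K g K a      a a g g d d $  match a
  4  $ d d G K g K        a g g d d $    expand K -> a K g K
  5  $ d d G K g K g K a  a g g d d $    match a
  6  $ d d G K g K g K    g g d d $      expand K -> λ
  7  $ d d G K g K g      g g d d $      match g
  8  $ d d G K g K        g d d $        expand K -> λ
Stack after step 8: $ d d G K g (top = g).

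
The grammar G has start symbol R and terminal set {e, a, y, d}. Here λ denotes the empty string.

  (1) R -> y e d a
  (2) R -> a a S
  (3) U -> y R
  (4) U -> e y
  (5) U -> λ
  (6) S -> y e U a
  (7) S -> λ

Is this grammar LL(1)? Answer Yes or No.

FIRST(R) = {a, y}
FIRST(U) = {λ, e, y}
FIRST(S) = {λ, y}
FOLLOW(R) = {$, a}
FOLLOW(U) = {a}
FOLLOW(S) = {$, a}
Each cell of M receives at most one production.

Yes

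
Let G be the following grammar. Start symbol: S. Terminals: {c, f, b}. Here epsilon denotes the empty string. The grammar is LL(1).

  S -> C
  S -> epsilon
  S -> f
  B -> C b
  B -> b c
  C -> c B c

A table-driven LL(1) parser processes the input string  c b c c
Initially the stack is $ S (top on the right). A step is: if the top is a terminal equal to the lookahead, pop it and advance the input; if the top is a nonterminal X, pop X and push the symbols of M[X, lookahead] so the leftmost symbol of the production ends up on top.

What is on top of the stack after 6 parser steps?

c

step 1: stack=$ S  input=c b c c $  — expand S -> C
step 2: stack=$ C  input=c b c c $  — expand C -> c B c
step 3: stack=$ c B c  input=c b c c $  — match c
step 4: stack=$ c B  input=b c c $  — expand B -> b c
step 5: stack=$ c c b  input=b c c $  — match b
step 6: stack=$ c c  input=c c $  — match c
Stack after step 6: $ c (top = c).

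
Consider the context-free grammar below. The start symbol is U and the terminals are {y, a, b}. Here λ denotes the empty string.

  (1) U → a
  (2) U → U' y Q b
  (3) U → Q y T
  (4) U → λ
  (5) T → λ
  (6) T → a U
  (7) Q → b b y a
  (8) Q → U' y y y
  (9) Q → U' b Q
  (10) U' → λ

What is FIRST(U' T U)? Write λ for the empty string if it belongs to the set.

FIRST(T): from T→λ we get {λ}; from T→a U we get {a}. So FIRST(T) = {λ, a}.
FIRST(U'): from U'→λ we get {λ}. So FIRST(U') = {λ}.
FIRST(Q): from Q→b b y a we get {b}; from Q→U' y y y we get {y}; from Q→U' b Q we get {b}. So FIRST(Q) = {b, y}.
FIRST(U): from U→a we get {a}; from U→U' y Q b we get {y}; from U→Q y T we get {b, y}; from U→λ we get {λ}. So FIRST(U) = {λ, a, b, y}.
FIRST(U' T U): take FIRST of each symbol in turn, carrying on past any symbol whose FIRST contains λ; result {λ, a, b, y}.

{λ, a, b, y}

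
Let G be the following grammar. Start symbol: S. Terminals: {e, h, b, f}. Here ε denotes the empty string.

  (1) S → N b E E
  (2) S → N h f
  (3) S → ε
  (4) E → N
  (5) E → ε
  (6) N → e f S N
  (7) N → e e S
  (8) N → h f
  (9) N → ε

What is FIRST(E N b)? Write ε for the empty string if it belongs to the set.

{b, e, h}

FIRST(N) = {ε, e, h}
FIRST(S) = {ε, b, e, h}  (via N b E E, N h f)
FIRST(E) = {ε, e, h}  (via N)
FIRST(E N b): take FIRST of each symbol in turn, carrying on past any symbol whose FIRST contains ε; result {b, e, h}.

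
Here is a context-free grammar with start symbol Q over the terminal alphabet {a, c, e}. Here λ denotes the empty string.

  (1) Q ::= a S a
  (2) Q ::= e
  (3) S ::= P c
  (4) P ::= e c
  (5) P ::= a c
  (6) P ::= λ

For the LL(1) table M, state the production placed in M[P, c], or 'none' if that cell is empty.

P ::= λ

FIRST(Q) = {a, e}
FIRST(P) = {λ, a, e}
FIRST(S) = {a, c, e}  (via P c)
FOLLOW(Q) includes $ since Q is the start symbol.
FOLLOW(P): in S::=P c, P is followed by c with FIRST {c}. Thus FOLLOW(P) = {c}.
For P ::= e c: FIRST(e c) = {e}, so it goes in M[P, t] for t ∈ {e}.
For P ::= a c: FIRST(a c) = {a}, so it goes in M[P, t] for t ∈ {a}.
For P ::= λ: FIRST(λ) = {λ}, so it goes in M[P, t] for t ∈ {}; since λ ∈ FIRST, also for every t ∈ FOLLOW(P) = {c}.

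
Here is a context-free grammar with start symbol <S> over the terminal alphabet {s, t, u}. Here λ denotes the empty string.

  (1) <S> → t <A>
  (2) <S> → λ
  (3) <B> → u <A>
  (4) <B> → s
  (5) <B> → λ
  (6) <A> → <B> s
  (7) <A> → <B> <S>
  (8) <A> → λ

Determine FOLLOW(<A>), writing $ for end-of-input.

FIRST(<S>) = {λ, t}
FIRST(<B>) = {λ, s, u}
FIRST(<A>) = {λ, s, t, u}  (via <B> s, <B> <S>)
FOLLOW(<S>) includes $ since <S> is the start symbol.
FOLLOW(<S>): in <A>→<B> <S>, the suffix after <S> is empty, so FOLLOW(<S>) ⊇ FOLLOW(<A>) = {$, s, t}. Thus FOLLOW(<S>) = {$, s, t}.
FOLLOW(<B>): in <A>→<B> s, <B> is followed by s with FIRST {s}; in <A>→<B> <S>, <B> is followed by <S> with FIRST {λ, t}; in <A>→<B> <S>, the suffix after <B> is nullable, so FOLLOW(<B>) ⊇ FOLLOW(<A>) = {$, s, t}. Thus FOLLOW(<B>) = {$, s, t}.
FOLLOW(<A>): in <S>→t <A>, the suffix after <A> is empty, so FOLLOW(<A>) ⊇ FOLLOW(<S>) = {$, s, t}; in <B>→u <A>, the suffix after <A> is empty, so FOLLOW(<A>) ⊇ FOLLOW(<B>) = {$, s, t}. Thus FOLLOW(<A>) = {$, s, t}.

{$, s, t}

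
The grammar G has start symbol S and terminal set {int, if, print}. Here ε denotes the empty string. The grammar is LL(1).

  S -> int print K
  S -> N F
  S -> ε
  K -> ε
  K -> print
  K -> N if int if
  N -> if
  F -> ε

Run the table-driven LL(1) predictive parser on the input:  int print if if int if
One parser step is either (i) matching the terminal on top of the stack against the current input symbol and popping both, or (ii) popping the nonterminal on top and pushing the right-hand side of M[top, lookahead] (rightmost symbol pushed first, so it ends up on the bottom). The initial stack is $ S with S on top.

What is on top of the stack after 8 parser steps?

if

     Stack           Input                     Action
  1  $ S             int print if if int if $  expand S -> int print K
  2  $ K print int   int print if if int if $  match int
  3  $ K print       print if if int if $      match print
  4  $ K             if if int if $            expand K -> N if int if
  5  $ if int if N   if if int if $            expand N -> if
  6  $ if int if if  if if int if $            match if
  7  $ if int if     if int if $               match if
  8  $ if int        int if $                  match int
Stack after step 8: $ if (top = if).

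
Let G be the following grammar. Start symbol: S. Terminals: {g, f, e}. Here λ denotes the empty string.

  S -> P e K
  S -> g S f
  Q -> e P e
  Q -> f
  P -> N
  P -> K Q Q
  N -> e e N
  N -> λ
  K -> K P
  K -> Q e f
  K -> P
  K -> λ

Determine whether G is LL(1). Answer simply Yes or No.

No

FIRST(S) = {e, f, g}
FIRST(Q) = {e, f}
FIRST(P) = {λ, e, f}
FIRST(N) = {λ, e}
FIRST(K) = {λ, e, f}
FOLLOW(S) = {$, f}
FOLLOW(Q) = {$, e, f}
FOLLOW(P) = {$, e, f}
FOLLOW(N) = {$, e, f}
FOLLOW(K) = {$, e, f}
Cell M[K, $] receives both K -> K P and K -> P and K -> λ — the grammar is not LL(1).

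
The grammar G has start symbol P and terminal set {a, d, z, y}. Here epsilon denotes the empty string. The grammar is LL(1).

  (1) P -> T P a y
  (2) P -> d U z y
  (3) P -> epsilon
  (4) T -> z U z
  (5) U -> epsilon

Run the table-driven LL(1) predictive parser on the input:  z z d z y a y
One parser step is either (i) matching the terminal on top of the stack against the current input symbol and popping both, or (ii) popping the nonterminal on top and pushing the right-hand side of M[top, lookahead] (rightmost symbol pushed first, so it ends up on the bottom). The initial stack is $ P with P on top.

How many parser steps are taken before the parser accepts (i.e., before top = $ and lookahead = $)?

12

step 1: stack=$ P  input=z z d z y a y $  — expand P -> T P a y
step 2: stack=$ y a P T  input=z z d z y a y $  — expand T -> z U z
step 3: stack=$ y a P z U z  input=z z d z y a y $  — match z
step 4: stack=$ y a P z U  input=z d z y a y $  — expand U -> epsilon
step 5: stack=$ y a P z  input=z d z y a y $  — match z
step 6: stack=$ y a P  input=d z y a y $  — expand P -> d U z y
step 7: stack=$ y a y z U d  input=d z y a y $  — match d
step 8: stack=$ y a y z U  input=z y a y $  — expand U -> epsilon
step 9: stack=$ y a y z  input=z y a y $  — match z
step 10: stack=$ y a y  input=y a y $  — match y
step 11: stack=$ y a  input=a y $  — match a
step 12: stack=$ y  input=y $  — match y
Accept reached after 12 steps.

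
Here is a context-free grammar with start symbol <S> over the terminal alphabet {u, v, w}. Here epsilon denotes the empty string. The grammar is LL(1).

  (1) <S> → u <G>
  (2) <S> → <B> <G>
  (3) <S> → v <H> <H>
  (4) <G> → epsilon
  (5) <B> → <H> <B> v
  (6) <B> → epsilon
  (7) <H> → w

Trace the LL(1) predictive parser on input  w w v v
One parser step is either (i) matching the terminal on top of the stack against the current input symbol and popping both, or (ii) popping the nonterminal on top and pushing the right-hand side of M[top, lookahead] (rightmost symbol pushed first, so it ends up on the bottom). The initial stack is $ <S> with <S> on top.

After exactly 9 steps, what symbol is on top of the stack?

v

     Stack              Input      Action
  1  $ <S>              w w v v $  expand <S> → <B> <G>
  2  $ <G> <B>          w w v v $  expand <B> → <H> <B> v
  3  $ <G> v <B> <H>    w w v v $  expand <H> → w
  4  $ <G> v <B> w      w w v v $  match w
  5  $ <G> v <B>        w v v $    expand <B> → <H> <B> v
  6  $ <G> v v <B> <H>  w v v $    expand <H> → w
  7  $ <G> v v <B> w    w v v $    match w
  8  $ <G> v v <B>      v v $      expand <B> → epsilon
  9  $ <G> v v          v v $      match v
Stack after step 9: $ <G> v (top = v).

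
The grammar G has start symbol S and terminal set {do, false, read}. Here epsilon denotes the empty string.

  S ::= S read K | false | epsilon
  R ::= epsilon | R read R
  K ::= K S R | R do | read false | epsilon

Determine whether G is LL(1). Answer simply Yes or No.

FIRST(S) = {epsilon, false, read}
FIRST(R) = {epsilon, read}
FIRST(K) = {epsilon, do, false, read}
FOLLOW(S) = {$, false, read}
FOLLOW(R) = {$, do, false, read}
FOLLOW(K) = {$, false, read}
Cell M[K, $] receives both K ::= K S R and K ::= epsilon — the grammar is not LL(1).

No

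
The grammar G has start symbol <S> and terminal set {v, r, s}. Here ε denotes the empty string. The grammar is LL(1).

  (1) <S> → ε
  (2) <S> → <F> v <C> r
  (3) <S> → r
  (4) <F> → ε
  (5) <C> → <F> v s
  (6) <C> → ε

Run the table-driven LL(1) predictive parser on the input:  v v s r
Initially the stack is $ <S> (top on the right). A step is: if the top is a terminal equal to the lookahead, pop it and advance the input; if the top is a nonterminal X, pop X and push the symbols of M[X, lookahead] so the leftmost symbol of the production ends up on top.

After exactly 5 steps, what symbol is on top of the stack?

step 1: stack=$ <S>  input=v v s r $  — expand <S> → <F> v <C> r
step 2: stack=$ r <C> v <F>  input=v v s r $  — expand <F> → ε
step 3: stack=$ r <C> v  input=v v s r $  — match v
step 4: stack=$ r <C>  input=v s r $  — expand <C> → <F> v s
step 5: stack=$ r s v <F>  input=v s r $  — expand <F> → ε
Stack after step 5: $ r s v (top = v).

v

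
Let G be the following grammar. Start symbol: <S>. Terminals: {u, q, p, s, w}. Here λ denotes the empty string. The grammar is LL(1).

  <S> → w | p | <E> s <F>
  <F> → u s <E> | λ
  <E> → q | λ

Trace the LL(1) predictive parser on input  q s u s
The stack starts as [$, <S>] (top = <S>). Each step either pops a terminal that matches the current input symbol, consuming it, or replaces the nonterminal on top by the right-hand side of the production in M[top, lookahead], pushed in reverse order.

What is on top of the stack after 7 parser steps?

<E>

     Stack        Input      Action
  1  $ <S>        q s u s $  expand <S> → <E> s <F>
  2  $ <F> s <E>  q s u s $  expand <E> → q
  3  $ <F> s q    q s u s $  match q
  4  $ <F> s      s u s $    match s
  5  $ <F>        u s $      expand <F> → u s <E>
  6  $ <E> s u    u s $      match u
  7  $ <E> s      s $        match s
Stack after step 7: $ <E> (top = <E>).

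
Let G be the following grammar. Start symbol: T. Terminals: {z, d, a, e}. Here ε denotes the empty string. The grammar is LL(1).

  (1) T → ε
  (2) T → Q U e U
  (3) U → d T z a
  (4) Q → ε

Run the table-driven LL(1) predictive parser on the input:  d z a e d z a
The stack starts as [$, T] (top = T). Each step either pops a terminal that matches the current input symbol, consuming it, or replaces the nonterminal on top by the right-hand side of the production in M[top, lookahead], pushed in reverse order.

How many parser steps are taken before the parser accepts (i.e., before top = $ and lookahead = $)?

13

      Stack          Input            Action
   1  $ T            d z a e d z a $  expand T → Q U e U
   2  $ U e U Q      d z a e d z a $  expand Q → ε
   3  $ U e U        d z a e d z a $  expand U → d T z a
   4  $ U e a z T d  d z a e d z a $  match d
   5  $ U e a z T    z a e d z a $    expand T → ε
   6  $ U e a z      z a e d z a $    match z
   7  $ U e a        a e d z a $      match a
   8  $ U e          e d z a $        match e
   9  $ U            d z a $          expand U → d T z a
  10  $ a z T d      d z a $          match d
  11  $ a z T        z a $            expand T → ε
  12  $ a z          z a $            match z
  13  $ a            a $              match a
Accept reached after 13 steps.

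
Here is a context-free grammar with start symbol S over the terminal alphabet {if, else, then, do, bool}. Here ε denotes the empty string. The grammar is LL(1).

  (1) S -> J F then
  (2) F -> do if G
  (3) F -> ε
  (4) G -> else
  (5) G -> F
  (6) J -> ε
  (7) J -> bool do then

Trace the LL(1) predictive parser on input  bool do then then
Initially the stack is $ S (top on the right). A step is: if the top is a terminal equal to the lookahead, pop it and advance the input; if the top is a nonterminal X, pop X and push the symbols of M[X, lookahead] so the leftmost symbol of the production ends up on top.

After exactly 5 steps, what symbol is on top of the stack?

step 1: stack=$ S  input=bool do then then $  — expand S -> J F then
step 2: stack=$ then F J  input=bool do then then $  — expand J -> bool do then
step 3: stack=$ then F then do bool  input=bool do then then $  — match bool
step 4: stack=$ then F then do  input=do then then $  — match do
step 5: stack=$ then F then  input=then then $  — match then
Stack after step 5: $ then F (top = F).

F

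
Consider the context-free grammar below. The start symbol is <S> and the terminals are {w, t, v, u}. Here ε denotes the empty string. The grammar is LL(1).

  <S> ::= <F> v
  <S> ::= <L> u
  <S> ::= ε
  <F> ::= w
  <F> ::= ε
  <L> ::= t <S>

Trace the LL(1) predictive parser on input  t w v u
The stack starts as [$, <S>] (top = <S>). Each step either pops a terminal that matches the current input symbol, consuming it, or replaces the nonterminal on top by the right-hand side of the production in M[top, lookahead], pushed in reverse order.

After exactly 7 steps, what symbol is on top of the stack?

step 1: stack=$ <S>  input=t w v u $  — expand <S> ::= <L> u
step 2: stack=$ u <L>  input=t w v u $  — expand <L> ::= t <S>
step 3: stack=$ u <S> t  input=t w v u $  — match t
step 4: stack=$ u <S>  input=w v u $  — expand <S> ::= <F> v
step 5: stack=$ u v <F>  input=w v u $  — expand <F> ::= w
step 6: stack=$ u v w  input=w v u $  — match w
step 7: stack=$ u v  input=v u $  — match v
Stack after step 7: $ u (top = u).

u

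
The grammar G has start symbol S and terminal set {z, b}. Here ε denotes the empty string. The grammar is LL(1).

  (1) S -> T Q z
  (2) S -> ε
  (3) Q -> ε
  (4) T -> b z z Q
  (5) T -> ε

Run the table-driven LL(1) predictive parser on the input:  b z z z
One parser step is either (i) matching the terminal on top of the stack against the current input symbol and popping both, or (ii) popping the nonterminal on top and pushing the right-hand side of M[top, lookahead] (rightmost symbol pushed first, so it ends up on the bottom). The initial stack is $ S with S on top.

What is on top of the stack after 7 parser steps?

step 1: stack=$ S  input=b z z z $  — expand S -> T Q z
step 2: stack=$ z Q T  input=b z z z $  — expand T -> b z z Q
step 3: stack=$ z Q Q z z b  input=b z z z $  — match b
step 4: stack=$ z Q Q z z  input=z z z $  — match z
step 5: stack=$ z Q Q z  input=z z $  — match z
step 6: stack=$ z Q Q  input=z $  — expand Q -> ε
step 7: stack=$ z Q  input=z $  — expand Q -> ε
Stack after step 7: $ z (top = z).

z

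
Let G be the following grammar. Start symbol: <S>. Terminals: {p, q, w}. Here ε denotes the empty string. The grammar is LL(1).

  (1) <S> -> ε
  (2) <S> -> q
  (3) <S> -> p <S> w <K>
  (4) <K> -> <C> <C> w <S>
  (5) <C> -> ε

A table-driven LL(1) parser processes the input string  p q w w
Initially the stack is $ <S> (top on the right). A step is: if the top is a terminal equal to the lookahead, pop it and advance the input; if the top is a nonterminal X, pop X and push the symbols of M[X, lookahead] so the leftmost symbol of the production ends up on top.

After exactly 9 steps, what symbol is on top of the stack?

<S>

     Stack            Input      Action
  1  $ <S>            p q w w $  expand <S> -> p <S> w <K>
  2  $ <K> w <S> p    p q w w $  match p
  3  $ <K> w <S>      q w w $    expand <S> -> q
  4  $ <K> w q        q w w $    match q
  5  $ <K> w          w w $      match w
  6  $ <K>            w $        expand <K> -> <C> <C> w <S>
  7  $ <S> w <C> <C>  w $        expand <C> -> ε
  8  $ <S> w <C>      w $        expand <C> -> ε
  9  $ <S> w          w $        match w
Stack after step 9: $ <S> (top = <S>).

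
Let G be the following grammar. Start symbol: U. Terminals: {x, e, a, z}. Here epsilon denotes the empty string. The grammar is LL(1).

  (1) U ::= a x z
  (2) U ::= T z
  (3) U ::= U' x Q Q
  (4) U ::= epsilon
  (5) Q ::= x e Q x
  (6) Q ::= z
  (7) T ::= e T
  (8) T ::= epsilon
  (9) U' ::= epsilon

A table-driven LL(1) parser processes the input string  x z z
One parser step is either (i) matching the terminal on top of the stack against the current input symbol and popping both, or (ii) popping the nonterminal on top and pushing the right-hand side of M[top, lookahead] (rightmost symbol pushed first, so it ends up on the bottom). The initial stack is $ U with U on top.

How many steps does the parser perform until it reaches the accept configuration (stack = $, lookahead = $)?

7

     Stack       Input    Action
  1  $ U         x z z $  expand U ::= U' x Q Q
  2  $ Q Q x U'  x z z $  expand U' ::= epsilon
  3  $ Q Q x     x z z $  match x
  4  $ Q Q       z z $    expand Q ::= z
  5  $ Q z       z z $    match z
  6  $ Q         z $      expand Q ::= z
  7  $ z         z $      match z
Accept reached after 7 steps.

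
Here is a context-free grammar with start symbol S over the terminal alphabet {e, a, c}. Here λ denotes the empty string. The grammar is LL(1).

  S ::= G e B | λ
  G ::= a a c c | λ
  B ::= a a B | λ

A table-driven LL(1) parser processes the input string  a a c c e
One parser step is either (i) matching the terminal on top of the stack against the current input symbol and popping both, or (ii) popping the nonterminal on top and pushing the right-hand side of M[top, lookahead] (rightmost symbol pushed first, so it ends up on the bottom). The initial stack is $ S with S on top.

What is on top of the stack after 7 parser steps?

B

step 1: stack=$ S  input=a a c c e $  — expand S ::= G e B
step 2: stack=$ B e G  input=a a c c e $  — expand G ::= a a c c
step 3: stack=$ B e c c a a  input=a a c c e $  — match a
step 4: stack=$ B e c c a  input=a c c e $  — match a
step 5: stack=$ B e c c  input=c c e $  — match c
step 6: stack=$ B e c  input=c e $  — match c
step 7: stack=$ B e  input=e $  — match e
Stack after step 7: $ B (top = B).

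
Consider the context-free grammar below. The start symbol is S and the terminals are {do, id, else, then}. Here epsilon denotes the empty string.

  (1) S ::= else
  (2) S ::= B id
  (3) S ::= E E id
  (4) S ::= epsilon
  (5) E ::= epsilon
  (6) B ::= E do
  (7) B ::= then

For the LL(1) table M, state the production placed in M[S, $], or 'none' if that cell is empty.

S ::= epsilon

FIRST(E) = {epsilon}
FIRST(B) = {do, then}  (via E do)
FIRST(S) = {epsilon, do, else, id, then}  (via B id, E E id)
FOLLOW(S) includes $ since S is the start symbol.
FOLLOW(S): S appears on no right-hand side. Thus FOLLOW(S) = {$}.
For S ::= else: FIRST(else) = {else}, so it goes in M[S, t] for t ∈ {else}.
For S ::= B id: FIRST(B id) = {do, then}, so it goes in M[S, t] for t ∈ {do, then}.
For S ::= E E id: FIRST(E E id) = {id}, so it goes in M[S, t] for t ∈ {id}.
For S ::= epsilon: FIRST(epsilon) = {epsilon}, so it goes in M[S, t] for t ∈ {}; since epsilon ∈ FIRST, also for every t ∈ FOLLOW(S) = {$}.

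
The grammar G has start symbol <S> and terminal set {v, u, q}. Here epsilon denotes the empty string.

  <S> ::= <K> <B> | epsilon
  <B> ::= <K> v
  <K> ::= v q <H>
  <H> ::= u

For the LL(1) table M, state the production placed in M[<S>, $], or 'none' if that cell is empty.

<S> ::= epsilon

FIRST(<K>): from <K>::=v q <H> we get {v}. So FIRST(<K>) = {v}.
FIRST(<H>): from <H>::=u we get {u}. So FIRST(<H>) = {u}.
FIRST(<S>): from <S>::=<K> <B> we get {v}; from <S>::=epsilon we get {epsilon}. So FIRST(<S>) = {epsilon, v}.
FIRST(<B>): from <B>::=<K> v we get {v}. So FIRST(<B>) = {v}.
FOLLOW(<S>) includes $ since <S> is the start symbol.
FOLLOW(<S>): <S> appears on no right-hand side. Thus FOLLOW(<S>) = {$}.
For <S> ::= <K> <B>: FIRST(<K> <B>) = {v}, so it goes in M[<S>, t] for t ∈ {v}.
For <S> ::= epsilon: FIRST(epsilon) = {epsilon}, so it goes in M[<S>, t] for t ∈ {}; since epsilon ∈ FIRST, also for every t ∈ FOLLOW(<S>) = {$}.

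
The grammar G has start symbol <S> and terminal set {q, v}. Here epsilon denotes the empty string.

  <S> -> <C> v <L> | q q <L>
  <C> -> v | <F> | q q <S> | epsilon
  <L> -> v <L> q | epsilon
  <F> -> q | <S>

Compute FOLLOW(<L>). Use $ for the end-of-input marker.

FIRST(<L>) = {epsilon, v}
FIRST(<S>) = {q, v}  (via <C> v <L>)
FIRST(<F>) = {q, v}  (via <S>)
FIRST(<C>) = {epsilon, q, v}  (via <F>)
FOLLOW(<S>) includes $ since <S> is the start symbol.
FOLLOW(<C>): in <S>-><C> v <L>, <C> is followed by v <L> with FIRST {v}. Thus FOLLOW(<C>) = {v}.
FOLLOW(<F>): in <C>-><F>, the suffix after <F> is empty, so FOLLOW(<F>) ⊇ FOLLOW(<C>) = {v}. Thus FOLLOW(<F>) = {v}.
FOLLOW(<S>): in <C>->q q <S>, the suffix after <S> is empty, so FOLLOW(<S>) ⊇ FOLLOW(<C>) = {v}; in <F>-><S>, the suffix after <S> is empty, so FOLLOW(<S>) ⊇ FOLLOW(<F>) = {v}. Thus FOLLOW(<S>) = {$, v}.
FOLLOW(<L>): in <S>-><C> v <L>, the suffix after <L> is empty, so FOLLOW(<L>) ⊇ FOLLOW(<S>) = {$, v}; in <S>->q q <L>, the suffix after <L> is empty, so FOLLOW(<L>) ⊇ FOLLOW(<S>) = {$, v}; in <L>->v <L> q, <L> is followed by q with FIRST {q}. Thus FOLLOW(<L>) = {$, q, v}.

{$, q, v}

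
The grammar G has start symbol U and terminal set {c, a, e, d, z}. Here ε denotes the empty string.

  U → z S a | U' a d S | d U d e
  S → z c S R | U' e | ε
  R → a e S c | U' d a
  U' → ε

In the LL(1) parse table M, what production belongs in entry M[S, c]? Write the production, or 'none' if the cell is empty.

S → ε

FIRST(U'): from U'→ε we get {ε}. So FIRST(U') = {ε}.
FIRST(U): from U→z S a we get {z}; from U→U' a d S we get {a}; from U→d U d e we get {d}. So FIRST(U) = {a, d, z}.
FIRST(S): from S→z c S R we get {z}; from S→U' e we get {e}; from S→ε we get {ε}. So FIRST(S) = {ε, e, z}.
FIRST(R): from R→a e S c we get {a}; from R→U' d a we get {d}. So FIRST(R) = {a, d}.
FOLLOW(U) includes $ since U is the start symbol.
FOLLOW(U): in U→d U d e, U is followed by d e with FIRST {d}. Thus FOLLOW(U) = {$, d}.
FOLLOW(S): in U→z S a, S is followed by a with FIRST {a}; in U→U' a d S, the suffix after S is empty, so FOLLOW(S) ⊇ FOLLOW(U) = {$, d}; in S→z c S R, S is followed by R with FIRST {a, d}; in R→a e S c, S is followed by c with FIRST {c}. Thus FOLLOW(S) = {$, a, c, d}.
For S → z c S R: FIRST(z c S R) = {z}, so it goes in M[S, t] for t ∈ {z}.
For S → U' e: FIRST(U' e) = {e}, so it goes in M[S, t] for t ∈ {e}.
For S → ε: FIRST(ε) = {ε}, so it goes in M[S, t] for t ∈ {}; since ε ∈ FIRST, also for every t ∈ FOLLOW(S) = {$, a, c, d}.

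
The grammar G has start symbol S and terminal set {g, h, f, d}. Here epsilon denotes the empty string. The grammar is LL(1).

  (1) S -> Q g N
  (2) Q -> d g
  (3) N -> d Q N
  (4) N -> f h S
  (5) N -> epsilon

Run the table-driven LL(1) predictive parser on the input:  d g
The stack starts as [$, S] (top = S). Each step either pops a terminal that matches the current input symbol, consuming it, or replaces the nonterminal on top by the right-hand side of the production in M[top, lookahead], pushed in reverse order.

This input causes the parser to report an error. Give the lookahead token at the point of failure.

$

     Stack      Input  Action
  1  $ S        d g $  expand S -> Q g N
  2  $ N g Q    d g $  expand Q -> d g
  3  $ N g g d  d g $  match d
  4  $ N g g    g $    match g
  5  $ N g      $      error: top is terminal g but lookahead is $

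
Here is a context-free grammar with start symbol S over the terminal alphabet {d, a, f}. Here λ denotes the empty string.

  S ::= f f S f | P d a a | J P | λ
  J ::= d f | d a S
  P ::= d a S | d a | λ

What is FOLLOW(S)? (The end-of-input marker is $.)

{$, d, f}

FIRST(J): from J::=d f we get {d}; from J::=d a S we get {d}. So FIRST(J) = {d}.
FIRST(P): from P::=d a S we get {d}; from P::=d a we get {d}; from P::=λ we get {λ}. So FIRST(P) = {λ, d}.
FIRST(S): from S::=f f S f we get {f}; from S::=P d a a we get {d}; from S::=J P we get {d}; from S::=λ we get {λ}. So FIRST(S) = {λ, d, f}.
FOLLOW(S) includes $ since S is the start symbol.
FOLLOW(S): in S::=f f S f, S is followed by f with FIRST {f}; in J::=d a S, the suffix after S is empty, so FOLLOW(S) ⊇ FOLLOW(J) = {$, d, f}; in P::=d a S, the suffix after S is empty, so FOLLOW(S) ⊇ FOLLOW(P) = {$, d, f}. Thus FOLLOW(S) = {$, d, f}.
FOLLOW(J): in S::=J P, J is followed by P with FIRST {λ, d}; in S::=J P, the suffix after J is nullable, so FOLLOW(J) ⊇ FOLLOW(S) = {$, d, f}. Thus FOLLOW(J) = {$, d, f}.
FOLLOW(P): in S::=P d a a, P is followed by d a a with FIRST {d}; in S::=J P, the suffix after P is empty, so FOLLOW(P) ⊇ FOLLOW(S) = {$, d, f}. Thus FOLLOW(P) = {$, d, f}.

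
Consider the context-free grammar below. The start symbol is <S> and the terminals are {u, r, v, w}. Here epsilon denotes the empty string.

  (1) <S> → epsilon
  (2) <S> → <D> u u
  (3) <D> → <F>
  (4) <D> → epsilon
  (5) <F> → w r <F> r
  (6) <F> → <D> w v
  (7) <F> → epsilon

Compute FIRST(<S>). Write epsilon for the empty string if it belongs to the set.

{epsilon, u, w}

FIRST(<S>) = {epsilon, u, w}  (via <D> u u)
FIRST(<D>) = {epsilon, w}  (via <F>)
FIRST(<F>) = {epsilon, w}  (via <D> w v)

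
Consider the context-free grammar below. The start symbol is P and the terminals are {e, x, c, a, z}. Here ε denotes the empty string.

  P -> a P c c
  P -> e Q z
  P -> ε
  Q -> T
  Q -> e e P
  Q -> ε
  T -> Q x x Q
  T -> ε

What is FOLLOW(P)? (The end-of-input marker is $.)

FIRST(P) = {ε, a, e}
FIRST(Q) = {ε, e, x}  (via T)
FIRST(T) = {ε, e, x}  (via Q x x Q)
FOLLOW(P) includes $ since P is the start symbol.
FOLLOW(P): in P->a P c c, P is followed by c c with FIRST {c}; in Q->e e P, the suffix after P is empty, so FOLLOW(P) ⊇ FOLLOW(Q) = {x, z}. Thus FOLLOW(P) = {$, c, x, z}.
FOLLOW(Q): in P->e Q z, Q is followed by z with FIRST {z}; in T->Q x x Q (occurrence 1), Q is followed by x x Q with FIRST {x}; in T->Q x x Q (occurrence 2), the suffix after Q is empty, so FOLLOW(Q) ⊇ FOLLOW(T) = {x, z}. Thus FOLLOW(Q) = {x, z}.
FOLLOW(T): in Q->T, the suffix after T is empty, so FOLLOW(T) ⊇ FOLLOW(Q) = {x, z}. Thus FOLLOW(T) = {x, z}.

{$, c, x, z}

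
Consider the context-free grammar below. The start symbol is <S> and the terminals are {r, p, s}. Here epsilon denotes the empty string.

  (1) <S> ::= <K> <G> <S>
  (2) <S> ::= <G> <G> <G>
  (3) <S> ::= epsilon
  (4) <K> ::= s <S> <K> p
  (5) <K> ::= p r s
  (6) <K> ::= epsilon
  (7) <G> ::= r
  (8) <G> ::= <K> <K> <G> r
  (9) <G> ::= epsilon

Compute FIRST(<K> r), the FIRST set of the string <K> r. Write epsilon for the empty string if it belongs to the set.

{p, r, s}

FIRST(<K>) = {epsilon, p, s}
FIRST(<G>) = {epsilon, p, r, s}  (via <K> <K> <G> r)
FIRST(<S>) = {epsilon, p, r, s}  (via <K> <G> <S>, <G> <G> <G>)
FIRST(<K> r): take FIRST of each symbol in turn, carrying on past any symbol whose FIRST contains epsilon; result {p, r, s}.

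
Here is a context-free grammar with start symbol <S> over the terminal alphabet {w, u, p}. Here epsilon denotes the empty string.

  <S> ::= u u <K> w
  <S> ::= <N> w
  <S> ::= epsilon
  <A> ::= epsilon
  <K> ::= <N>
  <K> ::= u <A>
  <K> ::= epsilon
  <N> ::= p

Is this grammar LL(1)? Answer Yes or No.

Yes

FIRST(<S>) = {epsilon, p, u}
FIRST(<A>) = {epsilon}
FIRST(<K>) = {epsilon, p, u}
FIRST(<N>) = {p}
FOLLOW(<S>) = {$}
FOLLOW(<A>) = {w}
FOLLOW(<K>) = {w}
FOLLOW(<N>) = {w}
Each cell of M receives at most one production.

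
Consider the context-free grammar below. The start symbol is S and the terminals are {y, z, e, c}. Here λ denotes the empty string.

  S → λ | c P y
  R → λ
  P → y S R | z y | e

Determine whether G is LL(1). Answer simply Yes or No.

Yes

FIRST(S) = {λ, c}
FIRST(R) = {λ}
FIRST(P) = {e, y, z}
FOLLOW(S) = {$, y}
FOLLOW(R) = {y}
FOLLOW(P) = {y}
Each cell of M receives at most one production.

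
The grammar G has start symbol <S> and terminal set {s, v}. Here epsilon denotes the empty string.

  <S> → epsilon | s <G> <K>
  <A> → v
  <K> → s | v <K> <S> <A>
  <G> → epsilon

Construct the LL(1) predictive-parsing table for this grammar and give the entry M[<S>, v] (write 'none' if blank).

FIRST(<S>) = {epsilon, s}
FIRST(<A>) = {v}
FIRST(<K>) = {s, v}
FIRST(<G>) = {epsilon}
FOLLOW(<S>) includes $ since <S> is the start symbol.
FOLLOW(<S>): in <K>→v <K> <S> <A>, <S> is followed by <A> with FIRST {v}. Thus FOLLOW(<S>) = {$, v}.
For <S> → epsilon: FIRST(epsilon) = {epsilon}, so it goes in M[<S>, t] for t ∈ {}; since epsilon ∈ FIRST, also for every t ∈ FOLLOW(<S>) = {$, v}.
For <S> → s <G> <K>: FIRST(s <G> <K>) = {s}, so it goes in M[<S>, t] for t ∈ {s}.

<S> → epsilon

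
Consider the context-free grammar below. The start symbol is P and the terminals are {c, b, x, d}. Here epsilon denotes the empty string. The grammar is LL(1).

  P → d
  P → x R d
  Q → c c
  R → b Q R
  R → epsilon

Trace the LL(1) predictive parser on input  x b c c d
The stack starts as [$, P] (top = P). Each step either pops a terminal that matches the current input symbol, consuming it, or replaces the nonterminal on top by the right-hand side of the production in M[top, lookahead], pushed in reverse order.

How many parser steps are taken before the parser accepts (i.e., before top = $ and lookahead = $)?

step 1: stack=$ P  input=x b c c d $  — expand P → x R d
step 2: stack=$ d R x  input=x b c c d $  — match x
step 3: stack=$ d R  input=b c c d $  — expand R → b Q R
step 4: stack=$ d R Q b  input=b c c d $  — match b
step 5: stack=$ d R Q  input=c c d $  — expand Q → c c
step 6: stack=$ d R c c  input=c c d $  — match c
step 7: stack=$ d R c  input=c d $  — match c
step 8: stack=$ d R  input=d $  — expand R → epsilon
step 9: stack=$ d  input=d $  — match d
Accept reached after 9 steps.

9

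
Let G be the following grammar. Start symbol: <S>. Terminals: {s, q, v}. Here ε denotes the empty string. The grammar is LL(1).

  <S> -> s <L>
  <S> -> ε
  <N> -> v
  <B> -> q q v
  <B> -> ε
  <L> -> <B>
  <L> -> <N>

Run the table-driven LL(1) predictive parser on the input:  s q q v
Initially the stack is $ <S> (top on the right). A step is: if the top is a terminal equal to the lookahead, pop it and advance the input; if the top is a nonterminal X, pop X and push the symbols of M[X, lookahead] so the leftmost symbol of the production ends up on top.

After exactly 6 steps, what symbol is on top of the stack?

v

step 1: stack=$ <S>  input=s q q v $  — expand <S> -> s <L>
step 2: stack=$ <L> s  input=s q q v $  — match s
step 3: stack=$ <L>  input=q q v $  — expand <L> -> <B>
step 4: stack=$ <B>  input=q q v $  — expand <B> -> q q v
step 5: stack=$ v q q  input=q q v $  — match q
step 6: stack=$ v q  input=q v $  — match q
Stack after step 6: $ v (top = v).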